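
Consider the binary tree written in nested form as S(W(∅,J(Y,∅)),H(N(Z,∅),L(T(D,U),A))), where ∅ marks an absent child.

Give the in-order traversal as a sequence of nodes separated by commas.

W, Y, J, S, Z, N, H, D, T, U, L, A

In-order visits the left subtree, then the node, then the right subtree.
At S: go left to W.
  At W: no left child.
  Visit W.
  At W: go right to J.
    At J: go left to Y.
      Y is a leaf — visit Y.
    Visit J.
    At J: no right child.
Visit S.
At S: go right to H.
  At H: go left to N.
    At N: go left to Z.
      Z is a leaf — visit Z.
    Visit N.
    At N: no right child.
  Visit H.
  At H: go right to L.
    At L: go left to T.
      At T: go left to D.
        D is a leaf — visit D.
      Visit T.
      At T: go right to U.
        U is a leaf — visit U.
    Visit L.
    At L: go right to A.
      A is a leaf — visit A.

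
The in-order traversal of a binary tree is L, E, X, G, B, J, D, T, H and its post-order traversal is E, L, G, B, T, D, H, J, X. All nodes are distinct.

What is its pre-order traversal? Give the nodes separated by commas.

The last element of post-order is the root; it splits in-order into left and right subtrees.
Root X: left subtree has 2 nodes {L, E}, right has 6 {G, B, J, D, T, H}.
  Root L: left subtree has 0 nodes { }, right has 1 {E}.
  Root J: left subtree has 2 nodes {G, B}, right has 3 {D, T, H}.
    Root B: left subtree has 1 node {G}, right has 0 { }.
    Root H: left subtree has 2 nodes {D, T}, right has 0 { }.
      Root D: left subtree has 0 nodes { }, right has 1 {T}.

X, L, E, J, B, G, H, D, T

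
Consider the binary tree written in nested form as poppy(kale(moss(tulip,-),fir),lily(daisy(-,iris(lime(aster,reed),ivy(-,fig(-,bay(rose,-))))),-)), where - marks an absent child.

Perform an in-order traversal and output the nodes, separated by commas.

In-order visits the left subtree, then the node, then the right subtree.
At poppy: go left to kale.
  At kale: go left to moss.
    At moss: go left to tulip.
      tulip is a leaf — visit tulip.
    Visit moss.
    At moss: no right child.
  Visit kale.
  At kale: go right to fir.
    fir is a leaf — visit fir.
Visit poppy.
At poppy: go right to lily.
  At lily: go left to daisy.
    At daisy: no left child.
    Visit daisy.
    At daisy: go right to iris.
      At iris: go left to lime.
        At lime: go left to aster.
          aster is a leaf — visit aster.
        Visit lime.
        At lime: go right to reed.
          reed is a leaf — visit reed.
      Visit iris.
      At iris: go right to ivy.
        At ivy: no left child.
        Visit ivy.
        At ivy: go right to fig.
          At fig: no left child.
          Visit fig.
          At fig: go right to bay.
            At bay: go left to rose.
              rose is a leaf — visit rose.
            Visit bay.
            At bay: no right child.
  Visit lily.
  At lily: no right child.

tulip, moss, kale, fir, poppy, daisy, aster, lime, reed, iris, ivy, fig, rose, bay, lily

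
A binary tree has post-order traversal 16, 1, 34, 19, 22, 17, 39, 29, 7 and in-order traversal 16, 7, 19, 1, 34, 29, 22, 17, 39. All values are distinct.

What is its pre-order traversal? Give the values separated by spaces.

The last element of post-order is the root; it splits in-order into left and right subtrees.
Root 7: left subtree has 1 node {16}, right has 7 {19, 1, 34, 29, 22, 17, 39}.
  Root 29: left subtree has 3 nodes {19, 1, 34}, right has 3 {22, 17, 39}.
    Root 19: left subtree has 0 nodes { }, right has 2 {1, 34}.
      Root 34: left subtree has 1 node {1}, right has 0 { }.
    Root 39: left subtree has 2 nodes {22, 17}, right has 0 { }.
      Root 17: left subtree has 1 node {22}, right has 0 { }.

7 16 29 19 34 1 39 17 22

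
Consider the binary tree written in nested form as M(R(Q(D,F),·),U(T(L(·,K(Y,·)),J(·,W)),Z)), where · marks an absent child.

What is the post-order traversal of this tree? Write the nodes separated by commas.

D, F, Q, R, Y, K, L, W, J, T, Z, U, M

Post-order visits the left subtree, then the right subtree, then the node.
At M: go left to R.
  At R: go left to Q.
    At Q: go left to D.
      D is a leaf — visit D.
    At Q: go right to F.
      F is a leaf — visit F.
    Visit Q.
  At R: no right child.
  Visit R.
At M: go right to U.
  At U: go left to T.
    At T: go left to L.
      At L: no left child.
      At L: go right to K.
        At K: go left to Y.
          Y is a leaf — visit Y.
        At K: no right child.
        Visit K.
      Visit L.
    At T: go right to J.
      At J: no left child.
      At J: go right to W.
        W is a leaf — visit W.
      Visit J.
    Visit T.
  At U: go right to Z.
    Z is a leaf — visit Z.
  Visit U.
Visit M.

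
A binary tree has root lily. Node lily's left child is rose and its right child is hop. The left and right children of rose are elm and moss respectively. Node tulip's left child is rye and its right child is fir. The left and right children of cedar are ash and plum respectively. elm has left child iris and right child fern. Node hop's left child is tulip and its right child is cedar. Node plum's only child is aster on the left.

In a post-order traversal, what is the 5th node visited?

Post-order visits the left subtree, then the right subtree, then the node.
At lily: go left to rose.
  At rose: go left to elm.
    At elm: go left to iris.
      iris is a leaf — visit iris.
    At elm: go right to fern.
      fern is a leaf — visit fern.
    Visit elm.
  At rose: go right to moss.
    moss is a leaf — visit moss.
  Visit rose.
At lily: go right to hop.
  At hop: go left to tulip.
    At tulip: go left to rye.
      rye is a leaf — visit rye.
    At tulip: go right to fir.
      fir is a leaf — visit fir.
    Visit tulip.
  At hop: go right to cedar.
    At cedar: go left to ash.
      ash is a leaf — visit ash.
    At cedar: go right to plum.
      At plum: go left to aster.
        aster is a leaf — visit aster.
      At plum: no right child.
      Visit plum.
    Visit cedar.
  Visit hop.
Visit lily.
Full post-order sequence: iris, fern, elm, moss, rose, rye, fir, tulip, ash, aster, plum, cedar, hop, lily.

rose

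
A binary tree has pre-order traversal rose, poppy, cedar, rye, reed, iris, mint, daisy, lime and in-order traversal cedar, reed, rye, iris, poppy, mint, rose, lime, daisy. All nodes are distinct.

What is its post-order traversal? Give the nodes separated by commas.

reed, iris, rye, cedar, mint, poppy, lime, daisy, rose

The first element of pre-order is the root; it splits in-order into left and right subtrees.
Root rose: left subtree has 6 nodes {cedar, reed, rye, iris, poppy, mint}, right has 2 {lime, daisy}.
  Root poppy: left subtree has 4 nodes {cedar, reed, rye, iris}, right has 1 {mint}.
    Root cedar: left subtree has 0 nodes { }, right has 3 {reed, rye, iris}.
      Root rye: left subtree has 1 node {reed}, right has 1 {iris}.
  Root daisy: left subtree has 1 node {lime}, right has 0 { }.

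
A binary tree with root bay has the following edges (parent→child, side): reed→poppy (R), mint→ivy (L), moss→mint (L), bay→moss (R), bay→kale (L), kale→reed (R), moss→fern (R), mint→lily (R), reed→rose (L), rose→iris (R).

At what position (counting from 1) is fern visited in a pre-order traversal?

Pre-order visits the node, then its left subtree, then its right subtree.
Visit bay.
At bay: go left to kale.
  Visit kale.
  At kale: no left child.
  At kale: go right to reed.
    Visit reed.
    At reed: go left to rose.
      Visit rose.
      At rose: no left child.
      At rose: go right to iris.
        iris is a leaf — visit iris.
    At reed: go right to poppy.
      poppy is a leaf — visit poppy.
At bay: go right to moss.
  Visit moss.
  At moss: go left to mint.
    Visit mint.
    At mint: go left to ivy.
      ivy is a leaf — visit ivy.
    At mint: go right to lily.
      lily is a leaf — visit lily.
  At moss: go right to fern.
    fern is a leaf — visit fern.
Full pre-order sequence: bay, kale, reed, rose, iris, poppy, moss, mint, ivy, lily, fern.

11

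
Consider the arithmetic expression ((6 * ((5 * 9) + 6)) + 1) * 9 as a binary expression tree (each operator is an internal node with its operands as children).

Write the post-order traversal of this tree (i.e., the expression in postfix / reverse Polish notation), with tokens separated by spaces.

Post-order on an expression tree gives postfix notation: for each operator, emit left operand, right operand, then the operator.

6 5 9 * 6 + * 1 + 9 *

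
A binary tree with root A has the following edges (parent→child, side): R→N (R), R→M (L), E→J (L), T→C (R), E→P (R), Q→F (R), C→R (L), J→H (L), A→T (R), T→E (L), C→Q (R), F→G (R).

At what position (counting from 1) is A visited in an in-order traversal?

In-order visits the left subtree, then the node, then the right subtree.
At A: no left child.
Visit A.
At A: go right to T.
  At T: go left to E.
    At E: go left to J.
      At J: go left to H.
        H is a leaf — visit H.
      Visit J.
      At J: no right child.
    Visit E.
    At E: go right to P.
      P is a leaf — visit P.
  Visit T.
  At T: go right to C.
    At C: go left to R.
      At R: go left to M.
        M is a leaf — visit M.
      Visit R.
      At R: go right to N.
        N is a leaf — visit N.
    Visit C.
    At C: go right to Q.
      At Q: no left child.
      Visit Q.
      At Q: go right to F.
        At F: no left child.
        Visit F.
        At F: go right to G.
          G is a leaf — visit G.
Full in-order sequence: A, H, J, E, P, T, M, R, N, C, Q, F, G.

1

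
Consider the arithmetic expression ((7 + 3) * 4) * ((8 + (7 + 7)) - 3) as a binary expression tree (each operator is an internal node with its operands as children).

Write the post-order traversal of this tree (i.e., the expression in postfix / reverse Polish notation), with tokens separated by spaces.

Post-order on an expression tree gives postfix notation: for each operator, emit left operand, right operand, then the operator.

7 3 + 4 * 8 7 7 + + 3 - *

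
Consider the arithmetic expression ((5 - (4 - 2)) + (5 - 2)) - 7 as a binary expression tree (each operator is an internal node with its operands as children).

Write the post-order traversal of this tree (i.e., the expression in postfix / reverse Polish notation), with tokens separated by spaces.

5 4 2 - - 5 2 - + 7 -

Post-order on an expression tree gives postfix notation: for each operator, emit left operand, right operand, then the operator.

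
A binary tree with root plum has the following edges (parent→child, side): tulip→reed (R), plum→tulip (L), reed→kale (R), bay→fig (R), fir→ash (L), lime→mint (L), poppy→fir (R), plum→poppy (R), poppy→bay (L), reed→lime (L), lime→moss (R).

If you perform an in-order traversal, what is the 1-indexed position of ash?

11

In-order visits the left subtree, then the node, then the right subtree.
At plum: go left to tulip.
  At tulip: no left child.
  Visit tulip.
  At tulip: go right to reed.
    At reed: go left to lime.
      At lime: go left to mint.
        mint is a leaf — visit mint.
      Visit lime.
      At lime: go right to moss.
        moss is a leaf — visit moss.
    Visit reed.
    At reed: go right to kale.
      kale is a leaf — visit kale.
Visit plum.
At plum: go right to poppy.
  At poppy: go left to bay.
    At bay: no left child.
    Visit bay.
    At bay: go right to fig.
      fig is a leaf — visit fig.
  Visit poppy.
  At poppy: go right to fir.
    At fir: go left to ash.
      ash is a leaf — visit ash.
    Visit fir.
    At fir: no right child.
Full in-order sequence: tulip, mint, lime, moss, reed, kale, plum, bay, fig, poppy, ash, fir.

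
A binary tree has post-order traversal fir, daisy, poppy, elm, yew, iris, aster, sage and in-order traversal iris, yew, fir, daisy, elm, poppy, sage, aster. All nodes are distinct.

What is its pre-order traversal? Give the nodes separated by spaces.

sage iris yew elm daisy fir poppy aster

The last element of post-order is the root; it splits in-order into left and right subtrees.
Root sage: left subtree has 6 nodes {iris, yew, fir, daisy, elm, poppy}, right has 1 {aster}.
  Root iris: left subtree has 0 nodes { }, right has 5 {yew, fir, daisy, elm, poppy}.
    Root yew: left subtree has 0 nodes { }, right has 4 {fir, daisy, elm, poppy}.
      Root elm: left subtree has 2 nodes {fir, daisy}, right has 1 {poppy}.
        Root daisy: left subtree has 1 node {fir}, right has 0 { }.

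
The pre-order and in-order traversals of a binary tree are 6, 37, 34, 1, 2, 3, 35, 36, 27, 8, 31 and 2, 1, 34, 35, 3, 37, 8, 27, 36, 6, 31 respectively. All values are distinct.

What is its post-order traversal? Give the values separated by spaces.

The first element of pre-order is the root; it splits in-order into left and right subtrees.
Root 6: left subtree has 9 nodes {2, 1, 34, 35, 3, 37, 8, 27, 36}, right has 1 {31}.
  Root 37: left subtree has 5 nodes {2, 1, 34, 35, 3}, right has 3 {8, 27, 36}.
    Root 34: left subtree has 2 nodes {2, 1}, right has 2 {35, 3}.
      Root 1: left subtree has 1 node {2}, right has 0 { }.
      Root 3: left subtree has 1 node {35}, right has 0 { }.
    Root 36: left subtree has 2 nodes {8, 27}, right has 0 { }.
      Root 27: left subtree has 1 node {8}, right has 0 { }.

2 1 35 3 34 8 27 36 37 31 6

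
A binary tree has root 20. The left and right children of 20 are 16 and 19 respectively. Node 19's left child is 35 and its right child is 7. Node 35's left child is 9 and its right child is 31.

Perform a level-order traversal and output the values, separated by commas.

20, 16, 19, 35, 7, 9, 31

Level-order visits nodes level by level from the root, left to right within each level.
Level 0: 20
Level 1: 16, 19
Level 2: 35, 7
Level 3: 9, 31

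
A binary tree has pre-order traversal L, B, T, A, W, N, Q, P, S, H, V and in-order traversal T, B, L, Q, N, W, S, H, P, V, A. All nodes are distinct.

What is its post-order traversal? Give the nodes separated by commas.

The first element of pre-order is the root; it splits in-order into left and right subtrees.
Root L: left subtree has 2 nodes {T, B}, right has 8 {Q, N, W, S, H, P, V, A}.
  Root B: left subtree has 1 node {T}, right has 0 { }.
  Root A: left subtree has 7 nodes {Q, N, W, S, H, P, V}, right has 0 { }.
    Root W: left subtree has 2 nodes {Q, N}, right has 4 {S, H, P, V}.
      Root N: left subtree has 1 node {Q}, right has 0 { }.
      Root P: left subtree has 2 nodes {S, H}, right has 1 {V}.
        Root S: left subtree has 0 nodes { }, right has 1 {H}.

T, B, Q, N, H, S, V, P, W, A, L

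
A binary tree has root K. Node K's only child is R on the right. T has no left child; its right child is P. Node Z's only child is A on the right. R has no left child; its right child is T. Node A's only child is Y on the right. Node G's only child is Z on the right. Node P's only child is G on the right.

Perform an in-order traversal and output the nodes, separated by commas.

In-order visits the left subtree, then the node, then the right subtree.
At K: no left child.
Visit K.
At K: go right to R.
  At R: no left child.
  Visit R.
  At R: go right to T.
    At T: no left child.
    Visit T.
    At T: go right to P.
      At P: no left child.
      Visit P.
      At P: go right to G.
        At G: no left child.
        Visit G.
        At G: go right to Z.
          At Z: no left child.
          Visit Z.
          At Z: go right to A.
            At A: no left child.
            Visit A.
            At A: go right to Y.
              Y is a leaf — visit Y.

K, R, T, P, G, Z, A, Y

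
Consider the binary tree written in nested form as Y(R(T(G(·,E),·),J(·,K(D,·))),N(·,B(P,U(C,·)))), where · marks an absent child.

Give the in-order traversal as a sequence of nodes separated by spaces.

In-order visits the left subtree, then the node, then the right subtree.
At Y: go left to R.
  At R: go left to T.
    At T: go left to G.
      At G: no left child.
      Visit G.
      At G: go right to E.
        E is a leaf — visit E.
    Visit T.
    At T: no right child.
  Visit R.
  At R: go right to J.
    At J: no left child.
    Visit J.
    At J: go right to K.
      At K: go left to D.
        D is a leaf — visit D.
      Visit K.
      At K: no right child.
Visit Y.
At Y: go right to N.
  At N: no left child.
  Visit N.
  At N: go right to B.
    At B: go left to P.
      P is a leaf — visit P.
    Visit B.
    At B: go right to U.
      At U: go left to C.
        C is a leaf — visit C.
      Visit U.
      At U: no right child.

G E T R J D K Y N P B C U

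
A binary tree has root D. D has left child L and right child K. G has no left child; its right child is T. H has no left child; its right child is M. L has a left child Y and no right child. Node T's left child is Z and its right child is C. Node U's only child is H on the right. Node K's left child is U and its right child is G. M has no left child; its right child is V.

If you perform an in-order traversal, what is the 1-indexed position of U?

4

In-order visits the left subtree, then the node, then the right subtree.
At D: go left to L.
  At L: go left to Y.
    Y is a leaf — visit Y.
  Visit L.
  At L: no right child.
Visit D.
At D: go right to K.
  At K: go left to U.
    At U: no left child.
    Visit U.
    At U: go right to H.
      At H: no left child.
      Visit H.
      At H: go right to M.
        At M: no left child.
        Visit M.
        At M: go right to V.
          V is a leaf — visit V.
  Visit K.
  At K: go right to G.
    At G: no left child.
    Visit G.
    At G: go right to T.
      At T: go left to Z.
        Z is a leaf — visit Z.
      Visit T.
      At T: go right to C.
        C is a leaf — visit C.
Full in-order sequence: Y, L, D, U, H, M, V, K, G, Z, T, C.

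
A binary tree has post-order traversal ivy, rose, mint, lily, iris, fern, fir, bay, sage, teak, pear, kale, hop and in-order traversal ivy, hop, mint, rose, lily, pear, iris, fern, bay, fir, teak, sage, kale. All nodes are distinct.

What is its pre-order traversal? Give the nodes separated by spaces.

hop ivy kale pear lily mint rose teak bay fern iris fir sage

The last element of post-order is the root; it splits in-order into left and right subtrees.
Root hop: left subtree has 1 node {ivy}, right has 11 {mint, rose, lily, pear, iris, fern, bay, fir, teak, sage, kale}.
  Root kale: left subtree has 10 nodes {mint, rose, lily, pear, iris, fern, bay, fir, teak, sage}, right has 0 { }.
    Root pear: left subtree has 3 nodes {mint, rose, lily}, right has 6 {iris, fern, bay, fir, teak, sage}.
      Root lily: left subtree has 2 nodes {mint, rose}, right has 0 { }.
        Root mint: left subtree has 0 nodes { }, right has 1 {rose}.
      Root teak: left subtree has 4 nodes {iris, fern, bay, fir}, right has 1 {sage}.
        Root bay: left subtree has 2 nodes {iris, fern}, right has 1 {fir}.
          Root fern: left subtree has 1 node {iris}, right has 0 { }.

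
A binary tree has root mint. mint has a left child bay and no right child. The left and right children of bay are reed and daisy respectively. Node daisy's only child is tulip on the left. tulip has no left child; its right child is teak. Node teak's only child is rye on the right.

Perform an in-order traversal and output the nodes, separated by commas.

reed, bay, tulip, teak, rye, daisy, mint

In-order visits the left subtree, then the node, then the right subtree.
At mint: go left to bay.
  At bay: go left to reed.
    reed is a leaf — visit reed.
  Visit bay.
  At bay: go right to daisy.
    At daisy: go left to tulip.
      At tulip: no left child.
      Visit tulip.
      At tulip: go right to teak.
        At teak: no left child.
        Visit teak.
        At teak: go right to rye.
          rye is a leaf — visit rye.
    Visit daisy.
    At daisy: no right child.
Visit mint.
At mint: no right child.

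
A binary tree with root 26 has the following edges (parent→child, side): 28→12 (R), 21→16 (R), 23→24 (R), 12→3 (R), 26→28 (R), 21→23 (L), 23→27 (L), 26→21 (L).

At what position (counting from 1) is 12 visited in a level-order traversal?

Level-order visits nodes level by level from the root, left to right within each level.
Level 0: 26
Level 1: 21, 28
Level 2: 23, 16, 12
Level 3: 27, 24, 3
Full level-order sequence: 26, 21, 28, 23, 16, 12, 27, 24, 3.

6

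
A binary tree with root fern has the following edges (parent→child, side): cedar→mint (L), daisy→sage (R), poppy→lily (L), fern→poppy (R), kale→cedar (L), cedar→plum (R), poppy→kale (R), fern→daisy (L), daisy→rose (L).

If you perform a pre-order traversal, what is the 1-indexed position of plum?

10

Pre-order visits the node, then its left subtree, then its right subtree.
Visit fern.
At fern: go left to daisy.
  Visit daisy.
  At daisy: go left to rose.
    rose is a leaf — visit rose.
  At daisy: go right to sage.
    sage is a leaf — visit sage.
At fern: go right to poppy.
  Visit poppy.
  At poppy: go left to lily.
    lily is a leaf — visit lily.
  At poppy: go right to kale.
    Visit kale.
    At kale: go left to cedar.
      Visit cedar.
      At cedar: go left to mint.
        mint is a leaf — visit mint.
      At cedar: go right to plum.
        plum is a leaf — visit plum.
    At kale: no right child.
Full pre-order sequence: fern, daisy, rose, sage, poppy, lily, kale, cedar, mint, plum.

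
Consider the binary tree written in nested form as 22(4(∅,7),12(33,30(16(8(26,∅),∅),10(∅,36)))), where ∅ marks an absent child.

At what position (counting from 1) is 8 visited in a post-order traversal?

Post-order visits the left subtree, then the right subtree, then the node.
At 22: go left to 4.
  At 4: no left child.
  At 4: go right to 7.
    7 is a leaf — visit 7.
  Visit 4.
At 22: go right to 12.
  At 12: go left to 33.
    33 is a leaf — visit 33.
  At 12: go right to 30.
    At 30: go left to 16.
      At 16: go left to 8.
        At 8: go left to 26.
          26 is a leaf — visit 26.
        At 8: no right child.
        Visit 8.
      At 16: no right child.
      Visit 16.
    At 30: go right to 10.
      At 10: no left child.
      At 10: go right to 36.
        36 is a leaf — visit 36.
      Visit 10.
    Visit 30.
  Visit 12.
Visit 22.
Full post-order sequence: 7, 4, 33, 26, 8, 16, 36, 10, 30, 12, 22.

5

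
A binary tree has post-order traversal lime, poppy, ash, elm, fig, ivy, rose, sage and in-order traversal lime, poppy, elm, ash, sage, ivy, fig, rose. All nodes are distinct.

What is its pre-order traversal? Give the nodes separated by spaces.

The last element of post-order is the root; it splits in-order into left and right subtrees.
Root sage: left subtree has 4 nodes {lime, poppy, elm, ash}, right has 3 {ivy, fig, rose}.
  Root elm: left subtree has 2 nodes {lime, poppy}, right has 1 {ash}.
    Root poppy: left subtree has 1 node {lime}, right has 0 { }.
  Root rose: left subtree has 2 nodes {ivy, fig}, right has 0 { }.
    Root ivy: left subtree has 0 nodes { }, right has 1 {fig}.

sage elm poppy lime ash rose ivy fig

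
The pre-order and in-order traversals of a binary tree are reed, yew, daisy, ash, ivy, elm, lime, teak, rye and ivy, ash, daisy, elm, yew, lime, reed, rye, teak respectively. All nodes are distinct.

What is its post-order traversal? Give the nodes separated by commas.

The first element of pre-order is the root; it splits in-order into left and right subtrees.
Root reed: left subtree has 6 nodes {ivy, ash, daisy, elm, yew, lime}, right has 2 {rye, teak}.
  Root yew: left subtree has 4 nodes {ivy, ash, daisy, elm}, right has 1 {lime}.
    Root daisy: left subtree has 2 nodes {ivy, ash}, right has 1 {elm}.
      Root ash: left subtree has 1 node {ivy}, right has 0 { }.
  Root teak: left subtree has 1 node {rye}, right has 0 { }.

ivy, ash, elm, daisy, lime, yew, rye, teak, reed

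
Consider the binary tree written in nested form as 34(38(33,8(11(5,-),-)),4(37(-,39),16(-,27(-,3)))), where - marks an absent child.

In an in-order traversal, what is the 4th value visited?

In-order visits the left subtree, then the node, then the right subtree.
At 34: go left to 38.
  At 38: go left to 33.
    33 is a leaf — visit 33.
  Visit 38.
  At 38: go right to 8.
    At 8: go left to 11.
      At 11: go left to 5.
        5 is a leaf — visit 5.
      Visit 11.
      At 11: no right child.
    Visit 8.
    At 8: no right child.
Visit 34.
At 34: go right to 4.
  At 4: go left to 37.
    At 37: no left child.
    Visit 37.
    At 37: go right to 39.
      39 is a leaf — visit 39.
  Visit 4.
  At 4: go right to 16.
    At 16: no left child.
    Visit 16.
    At 16: go right to 27.
      At 27: no left child.
      Visit 27.
      At 27: go right to 3.
        3 is a leaf — visit 3.
Full in-order sequence: 33, 38, 5, 11, 8, 34, 37, 39, 4, 16, 27, 3.

11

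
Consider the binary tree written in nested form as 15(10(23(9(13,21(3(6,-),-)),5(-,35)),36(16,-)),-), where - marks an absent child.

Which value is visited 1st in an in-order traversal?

In-order visits the left subtree, then the node, then the right subtree.
At 15: go left to 10.
  At 10: go left to 23.
    At 23: go left to 9.
      At 9: go left to 13.
        13 is a leaf — visit 13.
      Visit 9.
      At 9: go right to 21.
        At 21: go left to 3.
          At 3: go left to 6.
            6 is a leaf — visit 6.
          Visit 3.
          At 3: no right child.
        Visit 21.
        At 21: no right child.
    Visit 23.
    At 23: go right to 5.
      At 5: no left child.
      Visit 5.
      At 5: go right to 35.
        35 is a leaf — visit 35.
  Visit 10.
  At 10: go right to 36.
    At 36: go left to 16.
      16 is a leaf — visit 16.
    Visit 36.
    At 36: no right child.
Visit 15.
At 15: no right child.
Full in-order sequence: 13, 9, 6, 3, 21, 23, 5, 35, 10, 16, 36, 15.

13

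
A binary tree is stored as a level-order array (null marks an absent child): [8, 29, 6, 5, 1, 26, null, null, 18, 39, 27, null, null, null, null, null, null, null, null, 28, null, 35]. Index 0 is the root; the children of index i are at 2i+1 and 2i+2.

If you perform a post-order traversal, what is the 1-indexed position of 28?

3

Post-order visits the left subtree, then the right subtree, then the node.
At 8: go left to 29.
  At 29: go left to 5.
    At 5: no left child.
    At 5: go right to 18.
      18 is a leaf — visit 18.
    Visit 5.
  At 29: go right to 1.
    At 1: go left to 39.
      At 39: go left to 28.
        28 is a leaf — visit 28.
      At 39: no right child.
      Visit 39.
    At 1: go right to 27.
      At 27: go left to 35.
        35 is a leaf — visit 35.
      At 27: no right child.
      Visit 27.
    Visit 1.
  Visit 29.
At 8: go right to 6.
  At 6: go left to 26.
    26 is a leaf — visit 26.
  At 6: no right child.
  Visit 6.
Visit 8.
Full post-order sequence: 18, 5, 28, 39, 35, 27, 1, 29, 26, 6, 8.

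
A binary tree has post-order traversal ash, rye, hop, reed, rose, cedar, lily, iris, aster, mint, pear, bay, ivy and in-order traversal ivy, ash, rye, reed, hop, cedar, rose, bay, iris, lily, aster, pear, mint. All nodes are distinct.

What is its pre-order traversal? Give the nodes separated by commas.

ivy, bay, cedar, reed, rye, ash, hop, rose, pear, aster, iris, lily, mint

The last element of post-order is the root; it splits in-order into left and right subtrees.
Root ivy: left subtree has 0 nodes { }, right has 12 {ash, rye, reed, hop, cedar, rose, bay, iris, lily, aster, pear, mint}.
  Root bay: left subtree has 6 nodes {ash, rye, reed, hop, cedar, rose}, right has 5 {iris, lily, aster, pear, mint}.
    Root cedar: left subtree has 4 nodes {ash, rye, reed, hop}, right has 1 {rose}.
      Root reed: left subtree has 2 nodes {ash, rye}, right has 1 {hop}.
        Root rye: left subtree has 1 node {ash}, right has 0 { }.
    Root pear: left subtree has 3 nodes {iris, lily, aster}, right has 1 {mint}.
      Root aster: left subtree has 2 nodes {iris, lily}, right has 0 { }.
        Root iris: left subtree has 0 nodes { }, right has 1 {lily}.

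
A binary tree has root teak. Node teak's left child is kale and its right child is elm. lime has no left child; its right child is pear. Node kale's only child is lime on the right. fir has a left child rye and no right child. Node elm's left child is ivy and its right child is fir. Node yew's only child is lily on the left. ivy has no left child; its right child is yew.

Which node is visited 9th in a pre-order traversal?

Pre-order visits the node, then its left subtree, then its right subtree.
Visit teak.
At teak: go left to kale.
  Visit kale.
  At kale: no left child.
  At kale: go right to lime.
    Visit lime.
    At lime: no left child.
    At lime: go right to pear.
      pear is a leaf — visit pear.
At teak: go right to elm.
  Visit elm.
  At elm: go left to ivy.
    Visit ivy.
    At ivy: no left child.
    At ivy: go right to yew.
      Visit yew.
      At yew: go left to lily.
        lily is a leaf — visit lily.
      At yew: no right child.
  At elm: go right to fir.
    Visit fir.
    At fir: go left to rye.
      rye is a leaf — visit rye.
    At fir: no right child.
Full pre-order sequence: teak, kale, lime, pear, elm, ivy, yew, lily, fir, rye.

fir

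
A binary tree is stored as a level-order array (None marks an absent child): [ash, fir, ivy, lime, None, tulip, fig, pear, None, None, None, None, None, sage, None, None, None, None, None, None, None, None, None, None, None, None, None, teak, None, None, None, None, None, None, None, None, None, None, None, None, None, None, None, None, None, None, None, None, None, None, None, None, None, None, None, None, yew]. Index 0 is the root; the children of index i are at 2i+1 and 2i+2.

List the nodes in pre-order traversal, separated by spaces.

Pre-order visits the node, then its left subtree, then its right subtree.
Visit ash.
At ash: go left to fir.
  Visit fir.
  At fir: go left to lime.
    Visit lime.
    At lime: go left to pear.
      pear is a leaf — visit pear.
    At lime: no right child.
  At fir: no right child.
At ash: go right to ivy.
  Visit ivy.
  At ivy: go left to tulip.
    tulip is a leaf — visit tulip.
  At ivy: go right to fig.
    Visit fig.
    At fig: go left to sage.
      Visit sage.
      At sage: go left to teak.
        Visit teak.
        At teak: no left child.
        At teak: go right to yew.
          yew is a leaf — visit yew.
      At sage: no right child.
    At fig: no right child.

ash fir lime pear ivy tulip fig sage teak yew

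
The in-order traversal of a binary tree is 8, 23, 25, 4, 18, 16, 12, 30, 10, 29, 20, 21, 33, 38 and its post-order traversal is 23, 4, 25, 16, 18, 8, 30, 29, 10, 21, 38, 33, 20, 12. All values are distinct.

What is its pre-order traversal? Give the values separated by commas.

The last element of post-order is the root; it splits in-order into left and right subtrees.
Root 12: left subtree has 6 nodes {8, 23, 25, 4, 18, 16}, right has 7 {30, 10, 29, 20, 21, 33, 38}.
  Root 8: left subtree has 0 nodes { }, right has 5 {23, 25, 4, 18, 16}.
    Root 18: left subtree has 3 nodes {23, 25, 4}, right has 1 {16}.
      Root 25: left subtree has 1 node {23}, right has 1 {4}.
  Root 20: left subtree has 3 nodes {30, 10, 29}, right has 3 {21, 33, 38}.
    Root 10: left subtree has 1 node {30}, right has 1 {29}.
    Root 33: left subtree has 1 node {21}, right has 1 {38}.

12, 8, 18, 25, 23, 4, 16, 20, 10, 30, 29, 33, 21, 38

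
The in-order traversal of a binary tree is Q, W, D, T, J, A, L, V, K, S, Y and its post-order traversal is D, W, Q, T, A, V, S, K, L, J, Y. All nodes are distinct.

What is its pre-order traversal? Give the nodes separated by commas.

The last element of post-order is the root; it splits in-order into left and right subtrees.
Root Y: left subtree has 10 nodes {Q, W, D, T, J, A, L, V, K, S}, right has 0 { }.
  Root J: left subtree has 4 nodes {Q, W, D, T}, right has 5 {A, L, V, K, S}.
    Root T: left subtree has 3 nodes {Q, W, D}, right has 0 { }.
      Root Q: left subtree has 0 nodes { }, right has 2 {W, D}.
        Root W: left subtree has 0 nodes { }, right has 1 {D}.
    Root L: left subtree has 1 node {A}, right has 3 {V, K, S}.
      Root K: left subtree has 1 node {V}, right has 1 {S}.

Y, J, T, Q, W, D, L, A, K, V, S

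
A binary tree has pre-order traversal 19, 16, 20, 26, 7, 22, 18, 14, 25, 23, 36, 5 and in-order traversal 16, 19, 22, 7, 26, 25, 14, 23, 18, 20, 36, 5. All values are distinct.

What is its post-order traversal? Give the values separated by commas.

The first element of pre-order is the root; it splits in-order into left and right subtrees.
Root 19: left subtree has 1 node {16}, right has 10 {22, 7, 26, 25, 14, 23, 18, 20, 36, 5}.
  Root 20: left subtree has 7 nodes {22, 7, 26, 25, 14, 23, 18}, right has 2 {36, 5}.
    Root 26: left subtree has 2 nodes {22, 7}, right has 4 {25, 14, 23, 18}.
      Root 7: left subtree has 1 node {22}, right has 0 { }.
      Root 18: left subtree has 3 nodes {25, 14, 23}, right has 0 { }.
        Root 14: left subtree has 1 node {25}, right has 1 {23}.
    Root 36: left subtree has 0 nodes { }, right has 1 {5}.

16, 22, 7, 25, 23, 14, 18, 26, 5, 36, 20, 19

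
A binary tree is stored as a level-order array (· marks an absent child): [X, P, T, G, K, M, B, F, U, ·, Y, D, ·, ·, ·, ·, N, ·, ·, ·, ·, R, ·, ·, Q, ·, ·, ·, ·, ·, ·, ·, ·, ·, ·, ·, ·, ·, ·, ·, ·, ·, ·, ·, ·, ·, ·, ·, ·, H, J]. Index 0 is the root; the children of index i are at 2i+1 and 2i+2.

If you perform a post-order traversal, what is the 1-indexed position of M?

13

Post-order visits the left subtree, then the right subtree, then the node.
At X: go left to P.
  At P: go left to G.
    At G: go left to F.
      At F: no left child.
      At F: go right to N.
        N is a leaf — visit N.
      Visit F.
    At G: go right to U.
      U is a leaf — visit U.
    Visit G.
  At P: go right to K.
    At K: no left child.
    At K: go right to Y.
      At Y: go left to R.
        R is a leaf — visit R.
      At Y: no right child.
      Visit Y.
    Visit K.
  Visit P.
At X: go right to T.
  At T: go left to M.
    At M: go left to D.
      At D: no left child.
      At D: go right to Q.
        At Q: go left to H.
          H is a leaf — visit H.
        At Q: go right to J.
          J is a leaf — visit J.
        Visit Q.
      Visit D.
    At M: no right child.
    Visit M.
  At T: go right to B.
    B is a leaf — visit B.
  Visit T.
Visit X.
Full post-order sequence: N, F, U, G, R, Y, K, P, H, J, Q, D, M, B, T, X.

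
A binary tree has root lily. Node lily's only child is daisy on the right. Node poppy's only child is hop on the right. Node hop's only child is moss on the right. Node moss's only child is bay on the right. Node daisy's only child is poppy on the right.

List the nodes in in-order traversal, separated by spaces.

lily daisy poppy hop moss bay

In-order visits the left subtree, then the node, then the right subtree.
At lily: no left child.
Visit lily.
At lily: go right to daisy.
  At daisy: no left child.
  Visit daisy.
  At daisy: go right to poppy.
    At poppy: no left child.
    Visit poppy.
    At poppy: go right to hop.
      At hop: no left child.
      Visit hop.
      At hop: go right to moss.
        At moss: no left child.
        Visit moss.
        At moss: go right to bay.
          bay is a leaf — visit bay.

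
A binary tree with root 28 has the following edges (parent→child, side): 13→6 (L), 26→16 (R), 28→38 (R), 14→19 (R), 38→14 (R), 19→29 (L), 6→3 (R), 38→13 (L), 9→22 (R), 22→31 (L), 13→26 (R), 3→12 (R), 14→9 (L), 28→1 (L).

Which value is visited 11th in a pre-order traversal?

Pre-order visits the node, then its left subtree, then its right subtree.
Visit 28.
At 28: go left to 1.
  1 is a leaf — visit 1.
At 28: go right to 38.
  Visit 38.
  At 38: go left to 13.
    Visit 13.
    At 13: go left to 6.
      Visit 6.
      At 6: no left child.
      At 6: go right to 3.
        Visit 3.
        At 3: no left child.
        At 3: go right to 12.
          12 is a leaf — visit 12.
    At 13: go right to 26.
      Visit 26.
      At 26: no left child.
      At 26: go right to 16.
        16 is a leaf — visit 16.
  At 38: go right to 14.
    Visit 14.
    At 14: go left to 9.
      Visit 9.
      At 9: no left child.
      At 9: go right to 22.
        Visit 22.
        At 22: go left to 31.
          31 is a leaf — visit 31.
        At 22: no right child.
    At 14: go right to 19.
      Visit 19.
      At 19: go left to 29.
        29 is a leaf — visit 29.
      At 19: no right child.
Full pre-order sequence: 28, 1, 38, 13, 6, 3, 12, 26, 16, 14, 9, 22, 31, 19, 29.

9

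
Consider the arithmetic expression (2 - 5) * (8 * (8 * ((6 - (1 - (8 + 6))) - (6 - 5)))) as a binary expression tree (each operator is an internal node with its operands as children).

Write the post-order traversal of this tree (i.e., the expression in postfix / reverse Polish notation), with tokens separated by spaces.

2 5 - 8 8 6 1 8 6 + - - 6 5 - - * * *

Post-order on an expression tree gives postfix notation: for each operator, emit left operand, right operand, then the operator.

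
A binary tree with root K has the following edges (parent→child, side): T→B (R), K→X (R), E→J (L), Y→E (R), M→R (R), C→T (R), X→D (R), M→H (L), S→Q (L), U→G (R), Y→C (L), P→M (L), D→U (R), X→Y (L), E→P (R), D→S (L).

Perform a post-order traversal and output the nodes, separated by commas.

B, T, C, J, H, R, M, P, E, Y, Q, S, G, U, D, X, K

Post-order visits the left subtree, then the right subtree, then the node.
At K: no left child.
At K: go right to X.
  At X: go left to Y.
    At Y: go left to C.
      At C: no left child.
      At C: go right to T.
        At T: no left child.
        At T: go right to B.
          B is a leaf — visit B.
        Visit T.
      Visit C.
    At Y: go right to E.
      At E: go left to J.
        J is a leaf — visit J.
      At E: go right to P.
        At P: go left to M.
          At M: go left to H.
            H is a leaf — visit H.
          At M: go right to R.
            R is a leaf — visit R.
          Visit M.
        At P: no right child.
        Visit P.
      Visit E.
    Visit Y.
  At X: go right to D.
    At D: go left to S.
      At S: go left to Q.
        Q is a leaf — visit Q.
      At S: no right child.
      Visit S.
    At D: go right to U.
      At U: no left child.
      At U: go right to G.
        G is a leaf — visit G.
      Visit U.
    Visit D.
  Visit X.
Visit K.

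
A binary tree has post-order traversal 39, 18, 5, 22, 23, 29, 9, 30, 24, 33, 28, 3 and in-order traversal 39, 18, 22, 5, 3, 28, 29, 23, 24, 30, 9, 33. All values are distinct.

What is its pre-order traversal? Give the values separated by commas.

The last element of post-order is the root; it splits in-order into left and right subtrees.
Root 3: left subtree has 4 nodes {39, 18, 22, 5}, right has 7 {28, 29, 23, 24, 30, 9, 33}.
  Root 22: left subtree has 2 nodes {39, 18}, right has 1 {5}.
    Root 18: left subtree has 1 node {39}, right has 0 { }.
  Root 28: left subtree has 0 nodes { }, right has 6 {29, 23, 24, 30, 9, 33}.
    Root 33: left subtree has 5 nodes {29, 23, 24, 30, 9}, right has 0 { }.
      Root 24: left subtree has 2 nodes {29, 23}, right has 2 {30, 9}.
        Root 29: left subtree has 0 nodes { }, right has 1 {23}.
        Root 30: left subtree has 0 nodes { }, right has 1 {9}.

3, 22, 18, 39, 5, 28, 33, 24, 29, 23, 30, 9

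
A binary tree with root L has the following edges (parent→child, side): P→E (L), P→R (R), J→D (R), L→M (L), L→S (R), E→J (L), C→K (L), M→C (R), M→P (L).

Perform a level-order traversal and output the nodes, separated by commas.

L, M, S, P, C, E, R, K, J, D

Level-order visits nodes level by level from the root, left to right within each level.
Level 0: L
Level 1: M, S
Level 2: P, C
Level 3: E, R, K
Level 4: J
Level 5: D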